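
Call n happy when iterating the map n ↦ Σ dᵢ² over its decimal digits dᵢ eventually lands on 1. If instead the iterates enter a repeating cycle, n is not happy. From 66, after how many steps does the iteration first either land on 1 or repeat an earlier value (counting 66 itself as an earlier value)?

15

66 → 72
72 → 53
53 → 34
34 → 25
25 → 29
29 → 85
85 → 89
89 → 145
145 → 42
42 → 20
20 → 4
4 → 16
16 → 37
37 → 58
58 → 89  — 89 repeats.
That took 15 steps.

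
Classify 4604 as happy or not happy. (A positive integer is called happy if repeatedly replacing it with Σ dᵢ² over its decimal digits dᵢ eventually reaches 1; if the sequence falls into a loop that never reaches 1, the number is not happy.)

happy

4604 → 4² + 6² + 0² + 4² = 68
68 → 6² + 8² = 100
100 → 1² + 0² + 0² = 1  — reached 1.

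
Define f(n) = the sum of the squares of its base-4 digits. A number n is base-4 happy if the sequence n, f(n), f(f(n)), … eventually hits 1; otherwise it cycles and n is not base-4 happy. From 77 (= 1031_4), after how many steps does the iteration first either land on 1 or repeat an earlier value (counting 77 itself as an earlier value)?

77 = (1,0,3,1)_4 → 1² + 0² + 3² + 1² = 1 + 0 + 9 + 1 = 11
11 = (2,3)_4 → 2² + 3² = 4 + 9 = 13
13 = (3,1)_4 → 3² + 1² = 9 + 1 = 10
10 = (2,2)_4 → 2² + 2² = 4 + 4 = 8
8 = (2,0)_4 → 2² + 0² = 4 + 0 = 4
4 = (1,0)_4 → 1² + 0² = 1 + 0 = 1  — reached 1.
That took 6 steps.

6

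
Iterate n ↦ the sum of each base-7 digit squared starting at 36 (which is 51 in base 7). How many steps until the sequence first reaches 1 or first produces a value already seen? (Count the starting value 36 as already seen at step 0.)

36 = (5,1)_7 → 5² + 1² = 26
26 = (3,5)_7 → 3² + 5² = 34
34 = (4,6)_7 → 4² + 6² = 52
52 = (1,0,3)_7 → 1² + 0² + 3² = 10
10 = (1,3)_7 → 1² + 3² = 10  — 10 repeats.
That took 5 steps.

5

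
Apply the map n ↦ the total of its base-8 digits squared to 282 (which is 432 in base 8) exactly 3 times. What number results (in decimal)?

282 = (4,3,2)_8 → 4² + 3² + 2² = 16 + 9 + 4 = 29
29 = (3,5)_8 → 3² + 5² = 9 + 25 = 34
34 = (4,2)_8 → 4² + 2² = 16 + 4 = 20

20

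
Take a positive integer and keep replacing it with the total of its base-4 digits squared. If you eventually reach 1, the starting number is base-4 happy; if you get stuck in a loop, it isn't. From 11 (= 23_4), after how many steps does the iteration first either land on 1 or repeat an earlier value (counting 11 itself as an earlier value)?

5

11 = (2,3)_4 → 2² + 3² = 13
13 = (3,1)_4 → 3² + 1² = 10
10 = (2,2)_4 → 2² + 2² = 8
8 = (2,0)_4 → 2² + 0² = 4
4 = (1,0)_4 → 1² + 0² = 1  — reached 1.
That took 5 steps.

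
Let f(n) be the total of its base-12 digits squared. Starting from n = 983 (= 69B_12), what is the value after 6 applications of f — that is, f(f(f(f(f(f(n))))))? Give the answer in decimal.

80

983 = (6,9,11)_12 → 238
238 = (1,7,10)_12 → 150
150 = (1,0,6)_12 → 37
37 = (3,1)_12 → 10
10 = (10)_12 → 100
100 = (8,4)_12 → 80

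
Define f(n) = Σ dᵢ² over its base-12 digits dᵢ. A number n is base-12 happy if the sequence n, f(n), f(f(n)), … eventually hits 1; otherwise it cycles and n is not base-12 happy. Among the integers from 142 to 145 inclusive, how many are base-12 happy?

1

142: 142 → 221 → 62 → 29 → 29  (repeats 29)
143: 143 → 242 → 69 → 106 → 164 → 66 → 61 → 26 → 8 → 64 → 41 → 34 → 104 → 128 → 164  (repeats 164)
144: 144 → 1  (reaches 1)
145: 145 → 2 → 4 → 16 → 17 → 26 → 8 → 64 → 41 → 34 → 104 → 128 → 164 → 66 → 61 → 26  (repeats 26)
base-12 happy: 144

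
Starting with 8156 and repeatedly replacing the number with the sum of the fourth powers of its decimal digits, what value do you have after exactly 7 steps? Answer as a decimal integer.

7938

8156 → 8⁴ + 1⁴ + 5⁴ + 6⁴ = 4096 + 1 + 625 + 1296 = 6018
6018 → 6⁴ + 0⁴ + 1⁴ + 8⁴ = 1296 + 0 + 1 + 4096 = 5393
5393 → 5⁴ + 3⁴ + 9⁴ + 3⁴ = 625 + 81 + 6561 + 81 = 7348
7348 → 7⁴ + 3⁴ + 4⁴ + 8⁴ = 2401 + 81 + 256 + 4096 = 6834
6834 → 6⁴ + 8⁴ + 3⁴ + 4⁴ = 1296 + 4096 + 81 + 256 = 5729
5729 → 5⁴ + 7⁴ + 2⁴ + 9⁴ = 625 + 2401 + 16 + 6561 = 9603
9603 → 9⁴ + 6⁴ + 0⁴ + 3⁴ = 6561 + 1296 + 0 + 81 = 7938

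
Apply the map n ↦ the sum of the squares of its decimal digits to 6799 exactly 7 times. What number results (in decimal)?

6799 → 247
247 → 69
69 → 117
117 → 51
51 → 26
26 → 40
40 → 16

16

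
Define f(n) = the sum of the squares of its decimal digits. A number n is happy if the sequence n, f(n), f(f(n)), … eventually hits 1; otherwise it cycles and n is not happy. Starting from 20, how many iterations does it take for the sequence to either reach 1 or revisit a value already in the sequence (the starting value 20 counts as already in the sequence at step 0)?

8

20 → 2² + 0² = 4
4 → 4² = 16
16 → 1² + 6² = 37
37 → 3² + 7² = 58
58 → 5² + 8² = 89
89 → 8² + 9² = 145
145 → 1² + 4² + 5² = 42
42 → 4² + 2² = 20  — 20 repeats.
That took 8 steps.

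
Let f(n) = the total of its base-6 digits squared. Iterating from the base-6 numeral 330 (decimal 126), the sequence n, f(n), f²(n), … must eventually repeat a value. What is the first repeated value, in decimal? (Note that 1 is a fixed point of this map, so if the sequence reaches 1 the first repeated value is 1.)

17

126 = (3,3,0)_6 → 3² + 3² + 0² = 18
18 = (3,0)_6 → 3² + 0² = 9
9 = (1,3)_6 → 1² + 3² = 10
10 = (1,4)_6 → 1² + 4² = 17
17 = (2,5)_6 → 2² + 5² = 29
29 = (4,5)_6 → 4² + 5² = 41
41 = (1,0,5)_6 → 1² + 0² + 5² = 26
26 = (4,2)_6 → 4² + 2² = 20
20 = (3,2)_6 → 3² + 2² = 13
13 = (2,1)_6 → 2² + 1² = 5
5 = (5)_6 → 5² = 25
25 = (4,1)_6 → 4² + 1² = 17  — 17 already appeared earlier.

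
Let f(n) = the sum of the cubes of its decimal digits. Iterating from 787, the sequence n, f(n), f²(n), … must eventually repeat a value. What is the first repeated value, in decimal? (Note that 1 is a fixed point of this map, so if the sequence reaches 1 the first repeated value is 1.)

1

787 → 1198
1198 → 1243
1243 → 100
100 → 1  — reached the fixed point 1.
1 → 1, so 1 is the first repeated value.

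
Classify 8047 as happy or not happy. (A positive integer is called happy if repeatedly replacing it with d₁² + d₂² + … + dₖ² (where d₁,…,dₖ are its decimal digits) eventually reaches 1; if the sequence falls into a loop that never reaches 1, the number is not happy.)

happy

8047 → 8² + 0² + 4² + 7² = 64 + 0 + 16 + 49 = 129
129 → 1² + 2² + 9² = 1 + 4 + 81 = 86
86 → 8² + 6² = 64 + 36 = 100
100 → 1² + 0² + 0² = 1 + 0 + 0 = 1  — reached 1.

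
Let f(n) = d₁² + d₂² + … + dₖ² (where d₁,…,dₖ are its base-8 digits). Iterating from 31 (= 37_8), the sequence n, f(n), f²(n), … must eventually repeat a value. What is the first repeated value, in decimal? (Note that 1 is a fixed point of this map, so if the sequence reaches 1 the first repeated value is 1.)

16

31 = (3,7)_8 → 3² + 7² = 9 + 49 = 58
58 = (7,2)_8 → 7² + 2² = 49 + 4 = 53
53 = (6,5)_8 → 6² + 5² = 36 + 25 = 61
61 = (7,5)_8 → 7² + 5² = 49 + 25 = 74
74 = (1,1,2)_8 → 1² + 1² + 2² = 1 + 1 + 4 = 6
6 = (6)_8 → 6² = 36
36 = (4,4)_8 → 4² + 4² = 16 + 16 = 32
32 = (4,0)_8 → 4² + 0² = 16 + 0 = 16
16 = (2,0)_8 → 2² + 0² = 4 + 0 = 4
4 = (4)_8 → 4² = 16  — 16 already appeared earlier.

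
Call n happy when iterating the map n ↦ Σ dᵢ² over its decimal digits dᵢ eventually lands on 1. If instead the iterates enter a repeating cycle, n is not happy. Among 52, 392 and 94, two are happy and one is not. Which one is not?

52

52: 52 → 29 → 85 → 89 → 145 → 42 → 20 → 4 → 16 → 37 → 58 → 89  — repeats 89 (not happy)
392: 392 → 94 → 97 → 130 → 10 → 1  — reaches 1 (happy)
94: 94 → 97 → 130 → 10 → 1  — reaches 1 (happy)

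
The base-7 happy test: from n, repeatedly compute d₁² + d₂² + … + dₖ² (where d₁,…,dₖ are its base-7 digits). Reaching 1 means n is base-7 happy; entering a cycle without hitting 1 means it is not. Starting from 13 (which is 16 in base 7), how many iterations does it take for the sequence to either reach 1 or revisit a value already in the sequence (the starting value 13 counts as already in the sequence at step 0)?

13 = (1,6)_7 → 1² + 6² = 37
37 = (5,2)_7 → 5² + 2² = 29
29 = (4,1)_7 → 4² + 1² = 17
17 = (2,3)_7 → 2² + 3² = 13  — 13 repeats.
That took 4 steps.

4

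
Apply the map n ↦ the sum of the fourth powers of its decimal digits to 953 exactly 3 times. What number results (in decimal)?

953 → 9⁴ + 5⁴ + 3⁴ = 7267
7267 → 7⁴ + 2⁴ + 6⁴ + 7⁴ = 6114
6114 → 6⁴ + 1⁴ + 1⁴ + 4⁴ = 1554

1554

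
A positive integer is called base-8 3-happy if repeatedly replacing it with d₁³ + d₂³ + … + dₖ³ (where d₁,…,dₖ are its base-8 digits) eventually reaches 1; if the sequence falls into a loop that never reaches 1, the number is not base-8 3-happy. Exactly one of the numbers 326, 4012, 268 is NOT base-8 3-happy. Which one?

326: 326 → 341 → 258 → 72 → 2 → 8 → 1  — reaches 1 (base-8 3-happy)
4012: 4012 → 748 → 217 → 55 → 559 → 469 → 476 → 434 → 440 → 559  — repeats 559 (not base-8 3-happy)
268: 268 → 129 → 9 → 2 → 8 → 1  — reaches 1 (base-8 3-happy)

4012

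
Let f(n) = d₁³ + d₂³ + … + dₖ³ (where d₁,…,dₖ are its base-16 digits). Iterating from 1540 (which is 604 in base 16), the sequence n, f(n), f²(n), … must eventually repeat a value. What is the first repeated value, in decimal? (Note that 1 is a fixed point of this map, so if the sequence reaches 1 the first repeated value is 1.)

1540 = (6,0,4)_16 → 280
280 = (1,1,8)_16 → 514
514 = (2,0,2)_16 → 16
16 = (1,0)_16 → 1  — reached the fixed point 1.
1 → 1, so 1 is the first repeated value.

1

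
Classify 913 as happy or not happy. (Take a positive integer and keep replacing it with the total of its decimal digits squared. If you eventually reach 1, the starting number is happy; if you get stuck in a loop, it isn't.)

913 → 9² + 1² + 3² = 81 + 1 + 9 = 91
91 → 9² + 1² = 81 + 1 = 82
82 → 8² + 2² = 64 + 4 = 68
68 → 6² + 8² = 36 + 64 = 100
100 → 1² + 0² + 0² = 1 + 0 + 0 = 1  — reached 1.

happy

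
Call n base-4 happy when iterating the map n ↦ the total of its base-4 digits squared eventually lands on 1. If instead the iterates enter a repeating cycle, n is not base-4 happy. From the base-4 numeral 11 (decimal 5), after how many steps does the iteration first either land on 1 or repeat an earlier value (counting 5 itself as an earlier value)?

3

5 = (1,1)_4 → 1² + 1² = 1 + 1 = 2
2 = (2)_4 → 2² = 4
4 = (1,0)_4 → 1² + 0² = 1 + 0 = 1  — reached 1.
That took 3 steps.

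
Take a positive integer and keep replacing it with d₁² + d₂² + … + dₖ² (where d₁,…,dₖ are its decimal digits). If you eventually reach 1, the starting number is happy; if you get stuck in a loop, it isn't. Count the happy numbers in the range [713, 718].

713: 713 → 59 → 106 → 37 → 58 → 89 → 145 → 42 → 20 → 4 → 16 → 37  (repeats 37)
714: 714 → 66 → 72 → 53 → 34 → 25 → 29 → 85 → 89 → 145 → 42 → 20 → 4 → 16 → 37 → 58 → 89  (repeats 89)
715: 715 → 75 → 74 → 65 → 61 → 37 → 58 → 89 → 145 → 42 → 20 → 4 → 16 → 37  (repeats 37)
716: 716 → 86 → 100 → 1  (reaches 1)
717: 717 → 99 → 162 → 41 → 17 → 50 → 25 → 29 → 85 → 89 → 145 → 42 → 20 → 4 → 16 → 37 → 58 → 89  (repeats 89)
718: 718 → 114 → 18 → 65 → 61 → 37 → 58 → 89 → 145 → 42 → 20 → 4 → 16 → 37  (repeats 37)
happy: 716

1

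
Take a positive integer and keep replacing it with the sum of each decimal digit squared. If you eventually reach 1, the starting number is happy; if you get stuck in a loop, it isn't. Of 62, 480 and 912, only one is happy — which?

62: 62 → 40 → 16 → 37 → 58 → 89 → 145 → 42 → 20 → 4 → 16  — repeats 16 (not happy)
480: 480 → 80 → 64 → 52 → 29 → 85 → 89 → 145 → 42 → 20 → 4 → 16 → 37 → 58 → 89  — repeats 89 (not happy)
912: 912 → 86 → 100 → 1  — reaches 1 (happy)

912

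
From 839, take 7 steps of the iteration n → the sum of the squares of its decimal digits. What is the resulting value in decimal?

839 → 8² + 3² + 9² = 154
154 → 1² + 5² + 4² = 42
42 → 4² + 2² = 20
20 → 2² + 0² = 4
4 → 4² = 16
16 → 1² + 6² = 37
37 → 3² + 7² = 58

58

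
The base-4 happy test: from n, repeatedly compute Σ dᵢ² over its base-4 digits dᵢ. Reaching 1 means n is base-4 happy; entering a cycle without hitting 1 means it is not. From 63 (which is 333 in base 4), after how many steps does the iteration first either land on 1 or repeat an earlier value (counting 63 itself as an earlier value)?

7

63 = (3,3,3)_4 → 3² + 3² + 3² = 9 + 9 + 9 = 27
27 = (1,2,3)_4 → 1² + 2² + 3² = 1 + 4 + 9 = 14
14 = (3,2)_4 → 3² + 2² = 9 + 4 = 13
13 = (3,1)_4 → 3² + 1² = 9 + 1 = 10
10 = (2,2)_4 → 2² + 2² = 4 + 4 = 8
8 = (2,0)_4 → 2² + 0² = 4 + 0 = 4
4 = (1,0)_4 → 1² + 0² = 1 + 0 = 1  — reached 1.
That took 7 steps.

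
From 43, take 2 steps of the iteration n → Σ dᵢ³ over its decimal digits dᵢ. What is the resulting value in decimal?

43 → 4³ + 3³ = 64 + 27 = 91
91 → 9³ + 1³ = 729 + 1 = 730

730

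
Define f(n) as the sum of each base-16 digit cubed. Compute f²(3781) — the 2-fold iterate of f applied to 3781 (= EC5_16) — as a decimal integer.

3781 = (14,12,5)_16 → 14³ + 12³ + 5³ = 2744 + 1728 + 125 = 4597
4597 = (1,1,15,5)_16 → 1³ + 1³ + 15³ + 5³ = 1 + 1 + 3375 + 125 = 3502

3502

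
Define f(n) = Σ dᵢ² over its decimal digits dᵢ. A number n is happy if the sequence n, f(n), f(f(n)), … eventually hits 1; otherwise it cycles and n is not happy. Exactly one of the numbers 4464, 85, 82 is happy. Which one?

4464: 4464 → 84 → 80 → 64 → 52 → 29 → 85 → 89 → 145 → 42 → 20 → 4 → 16 → 37 → 58 → 89  — repeats 89 (not happy)
85: 85 → 89 → 145 → 42 → 20 → 4 → 16 → 37 → 58 → 89  — repeats 89 (not happy)
82: 82 → 68 → 100 → 1  — reaches 1 (happy)

82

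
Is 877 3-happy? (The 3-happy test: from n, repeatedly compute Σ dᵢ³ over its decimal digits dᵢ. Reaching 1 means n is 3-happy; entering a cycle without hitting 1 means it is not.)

3-happy

877 → 8³ + 7³ + 7³ = 512 + 343 + 343 = 1198
1198 → 1³ + 1³ + 9³ + 8³ = 1 + 1 + 729 + 512 = 1243
1243 → 1³ + 2³ + 4³ + 3³ = 1 + 8 + 64 + 27 = 100
100 → 1³ + 0³ + 0³ = 1 + 0 + 0 = 1  — reached 1.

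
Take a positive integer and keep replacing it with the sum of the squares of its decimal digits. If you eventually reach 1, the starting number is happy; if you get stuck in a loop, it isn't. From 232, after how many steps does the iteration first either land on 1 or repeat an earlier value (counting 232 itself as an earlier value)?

14

232 → 17
17 → 50
50 → 25
25 → 29
29 → 85
85 → 89
89 → 145
145 → 42
42 → 20
20 → 4
4 → 16
16 → 37
37 → 58
58 → 89  — 89 repeats.
That took 14 steps.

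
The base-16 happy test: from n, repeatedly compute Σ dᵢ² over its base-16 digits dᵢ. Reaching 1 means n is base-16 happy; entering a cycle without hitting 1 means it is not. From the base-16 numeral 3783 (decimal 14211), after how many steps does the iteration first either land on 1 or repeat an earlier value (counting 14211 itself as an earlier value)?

14211 = (3,7,8,3)_16 → 131
131 = (8,3)_16 → 73
73 = (4,9)_16 → 97
97 = (6,1)_16 → 37
37 = (2,5)_16 → 29
29 = (1,13)_16 → 170
170 = (10,10)_16 → 200
200 = (12,8)_16 → 208
208 = (13,0)_16 → 169
169 = (10,9)_16 → 181
181 = (11,5)_16 → 146
146 = (9,2)_16 → 85
85 = (5,5)_16 → 50
50 = (3,2)_16 → 13
13 = (13)_16 → 169  — 169 repeats.
That took 15 steps.

15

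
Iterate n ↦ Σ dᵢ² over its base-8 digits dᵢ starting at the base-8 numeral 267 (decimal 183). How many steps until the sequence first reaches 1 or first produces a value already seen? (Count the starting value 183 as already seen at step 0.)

183 = (2,6,7)_8 → 2² + 6² + 7² = 4 + 36 + 49 = 89
89 = (1,3,1)_8 → 1² + 3² + 1² = 1 + 9 + 1 = 11
11 = (1,3)_8 → 1² + 3² = 1 + 9 = 10
10 = (1,2)_8 → 1² + 2² = 1 + 4 = 5
5 = (5)_8 → 5² = 25
25 = (3,1)_8 → 3² + 1² = 9 + 1 = 10  — 10 repeats.
That took 6 steps.

6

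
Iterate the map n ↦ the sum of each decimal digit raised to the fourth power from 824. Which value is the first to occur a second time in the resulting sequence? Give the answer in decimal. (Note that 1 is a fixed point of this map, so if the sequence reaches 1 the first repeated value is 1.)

824 → 8⁴ + 2⁴ + 4⁴ = 4368
4368 → 4⁴ + 3⁴ + 6⁴ + 8⁴ = 5729
5729 → 5⁴ + 7⁴ + 2⁴ + 9⁴ = 9603
9603 → 9⁴ + 6⁴ + 0⁴ + 3⁴ = 7938
7938 → 7⁴ + 9⁴ + 3⁴ + 8⁴ = 13139
13139 → 1⁴ + 3⁴ + 1⁴ + 3⁴ + 9⁴ = 6725
6725 → 6⁴ + 7⁴ + 2⁴ + 5⁴ = 4338
4338 → 4⁴ + 3⁴ + 3⁴ + 8⁴ = 4514
4514 → 4⁴ + 5⁴ + 1⁴ + 4⁴ = 1138
1138 → 1⁴ + 1⁴ + 3⁴ + 8⁴ = 4179
4179 → 4⁴ + 1⁴ + 7⁴ + 9⁴ = 9219
9219 → 9⁴ + 2⁴ + 1⁴ + 9⁴ = 13139  — 13139 already appeared earlier.

13139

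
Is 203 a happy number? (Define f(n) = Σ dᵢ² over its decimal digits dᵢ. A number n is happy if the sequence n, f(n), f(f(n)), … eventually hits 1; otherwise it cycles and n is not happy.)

happy

203 → 2² + 0² + 3² = 4 + 0 + 9 = 13
13 → 1² + 3² = 1 + 9 = 10
10 → 1² + 0² = 1 + 0 = 1  — reached 1.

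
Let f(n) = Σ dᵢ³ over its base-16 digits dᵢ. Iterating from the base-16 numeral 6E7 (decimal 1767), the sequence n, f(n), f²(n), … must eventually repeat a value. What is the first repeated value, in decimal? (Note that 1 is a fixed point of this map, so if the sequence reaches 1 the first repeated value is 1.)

1767 = (6,14,7)_16 → 6³ + 14³ + 7³ = 216 + 2744 + 343 = 3303
3303 = (12,14,7)_16 → 12³ + 14³ + 7³ = 1728 + 2744 + 343 = 4815
4815 = (1,2,12,15)_16 → 1³ + 2³ + 12³ + 15³ = 1 + 8 + 1728 + 3375 = 5112
5112 = (1,3,15,8)_16 → 1³ + 3³ + 15³ + 8³ = 1 + 27 + 3375 + 512 = 3915
3915 = (15,4,11)_16 → 15³ + 4³ + 11³ = 3375 + 64 + 1331 = 4770
4770 = (1,2,10,2)_16 → 1³ + 2³ + 10³ + 2³ = 1 + 8 + 1000 + 8 = 1017
1017 = (3,15,9)_16 → 3³ + 15³ + 9³ = 27 + 3375 + 729 = 4131
4131 = (1,0,2,3)_16 → 1³ + 0³ + 2³ + 3³ = 1 + 0 + 8 + 27 = 36
36 = (2,4)_16 → 2³ + 4³ = 8 + 64 = 72
72 = (4,8)_16 → 4³ + 8³ = 64 + 512 = 576
576 = (2,4,0)_16 → 2³ + 4³ + 0³ = 8 + 64 + 0 = 72  — 72 already appeared earlier.

72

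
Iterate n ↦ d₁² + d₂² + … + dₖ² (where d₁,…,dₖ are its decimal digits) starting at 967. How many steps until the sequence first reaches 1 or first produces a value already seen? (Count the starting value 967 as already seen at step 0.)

967 → 166
166 → 73
73 → 58
58 → 89
89 → 145
145 → 42
42 → 20
20 → 4
4 → 16
16 → 37
37 → 58  — 58 repeats.
That took 11 steps.

11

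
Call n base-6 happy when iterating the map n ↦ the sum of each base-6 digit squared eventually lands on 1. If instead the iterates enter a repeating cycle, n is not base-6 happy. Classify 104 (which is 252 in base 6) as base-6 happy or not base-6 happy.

104 = (2,5,2)_6 → 2² + 5² + 2² = 33
33 = (5,3)_6 → 5² + 3² = 34
34 = (5,4)_6 → 5² + 4² = 41
41 = (1,0,5)_6 → 1² + 0² + 5² = 26
26 = (4,2)_6 → 4² + 2² = 20
20 = (3,2)_6 → 3² + 2² = 13
13 = (2,1)_6 → 2² + 1² = 5
5 = (5)_6 → 5² = 25
25 = (4,1)_6 → 4² + 1² = 17
17 = (2,5)_6 → 2² + 5² = 29
29 = (4,5)_6 → 4² + 5² = 41  — 41 already seen; the sequence cycles without reaching 1.

not base-6 happy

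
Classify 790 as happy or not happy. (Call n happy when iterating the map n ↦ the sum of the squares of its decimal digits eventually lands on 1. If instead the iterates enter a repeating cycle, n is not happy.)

happy

790 → 130
130 → 10
10 → 1  — reached 1.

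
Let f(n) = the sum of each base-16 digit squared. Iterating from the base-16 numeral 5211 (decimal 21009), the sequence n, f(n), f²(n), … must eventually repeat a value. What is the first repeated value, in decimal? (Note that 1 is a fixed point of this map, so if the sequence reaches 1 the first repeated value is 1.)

169

21009 = (5,2,1,1)_16 → 31
31 = (1,15)_16 → 226
226 = (14,2)_16 → 200
200 = (12,8)_16 → 208
208 = (13,0)_16 → 169
169 = (10,9)_16 → 181
181 = (11,5)_16 → 146
146 = (9,2)_16 → 85
85 = (5,5)_16 → 50
50 = (3,2)_16 → 13
13 = (13)_16 → 169  — 169 already appeared earlier.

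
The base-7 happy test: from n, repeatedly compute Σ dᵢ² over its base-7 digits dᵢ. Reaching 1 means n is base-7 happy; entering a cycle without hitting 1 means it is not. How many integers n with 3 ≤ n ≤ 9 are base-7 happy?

3: 3 → 9 → 5 → 25 → 25  — not base-7 happy
4: 4 → 16 → 8 → 2 → 4  — not base-7 happy
5: 5 → 25 → 25  — not base-7 happy
6: 6 → 36 → 26 → 34 → 52 → 10 → 10  — not base-7 happy
7: 7 → 1  — base-7 happy
8: 8 → 2 → 4 → 16 → 8  — not base-7 happy
9: 9 → 5 → 25 → 25  — not base-7 happy
base-7 happy: 7

1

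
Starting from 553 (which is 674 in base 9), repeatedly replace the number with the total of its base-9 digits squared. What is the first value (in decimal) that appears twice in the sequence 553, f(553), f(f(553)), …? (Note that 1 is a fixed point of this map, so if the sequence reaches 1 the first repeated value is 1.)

1

553 = (6,7,4)_9 → 101
101 = (1,2,2)_9 → 9
9 = (1,0)_9 → 1  — reached the fixed point 1.
1 → 1, so 1 is the first repeated value.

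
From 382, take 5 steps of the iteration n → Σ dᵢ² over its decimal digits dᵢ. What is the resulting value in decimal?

382 → 3² + 8² + 2² = 77
77 → 7² + 7² = 98
98 → 9² + 8² = 145
145 → 1² + 4² + 5² = 42
42 → 4² + 2² = 20

20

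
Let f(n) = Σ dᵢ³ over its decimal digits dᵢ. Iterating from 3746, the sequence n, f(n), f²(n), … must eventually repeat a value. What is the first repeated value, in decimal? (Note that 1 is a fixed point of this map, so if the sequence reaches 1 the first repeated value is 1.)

371

3746 → 3³ + 7³ + 4³ + 6³ = 650
650 → 6³ + 5³ + 0³ = 341
341 → 3³ + 4³ + 1³ = 92
92 → 9³ + 2³ = 737
737 → 7³ + 3³ + 7³ = 713
713 → 7³ + 1³ + 3³ = 371
371 → 3³ + 7³ + 1³ = 371  — 371 already appeared earlier.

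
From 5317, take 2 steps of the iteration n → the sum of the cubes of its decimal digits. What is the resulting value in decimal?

5317 → 5³ + 3³ + 1³ + 7³ = 496
496 → 4³ + 9³ + 6³ = 1009

1009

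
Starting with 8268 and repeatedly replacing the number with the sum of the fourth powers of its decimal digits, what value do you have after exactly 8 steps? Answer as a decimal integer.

9219

8268 → 8⁴ + 2⁴ + 6⁴ + 8⁴ = 4096 + 16 + 1296 + 4096 = 9504
9504 → 9⁴ + 5⁴ + 0⁴ + 4⁴ = 6561 + 625 + 0 + 256 = 7442
7442 → 7⁴ + 4⁴ + 4⁴ + 2⁴ = 2401 + 256 + 256 + 16 = 2929
2929 → 2⁴ + 9⁴ + 2⁴ + 9⁴ = 16 + 6561 + 16 + 6561 = 13154
13154 → 1⁴ + 3⁴ + 1⁴ + 5⁴ + 4⁴ = 1 + 81 + 1 + 625 + 256 = 964
964 → 9⁴ + 6⁴ + 4⁴ = 6561 + 1296 + 256 = 8113
8113 → 8⁴ + 1⁴ + 1⁴ + 3⁴ = 4096 + 1 + 1 + 81 = 4179
4179 → 4⁴ + 1⁴ + 7⁴ + 9⁴ = 256 + 1 + 2401 + 6561 = 9219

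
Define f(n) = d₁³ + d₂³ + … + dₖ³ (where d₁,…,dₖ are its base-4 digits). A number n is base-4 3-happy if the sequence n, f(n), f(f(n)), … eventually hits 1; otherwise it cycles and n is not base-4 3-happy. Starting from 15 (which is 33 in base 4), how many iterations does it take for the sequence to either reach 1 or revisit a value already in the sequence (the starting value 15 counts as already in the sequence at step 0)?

4

15 = (3,3)_4 → 3³ + 3³ = 54
54 = (3,1,2)_4 → 3³ + 1³ + 2³ = 36
36 = (2,1,0)_4 → 2³ + 1³ + 0³ = 9
9 = (2,1)_4 → 2³ + 1³ = 9  — 9 repeats.
That took 4 steps.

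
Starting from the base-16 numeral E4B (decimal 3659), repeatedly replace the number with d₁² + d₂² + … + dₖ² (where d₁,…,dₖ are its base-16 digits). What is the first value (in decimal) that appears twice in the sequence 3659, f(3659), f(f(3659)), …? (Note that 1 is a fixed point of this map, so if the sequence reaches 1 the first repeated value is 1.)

169

3659 = (14,4,11)_16 → 14² + 4² + 11² = 333
333 = (1,4,13)_16 → 1² + 4² + 13² = 186
186 = (11,10)_16 → 11² + 10² = 221
221 = (13,13)_16 → 13² + 13² = 338
338 = (1,5,2)_16 → 1² + 5² + 2² = 30
30 = (1,14)_16 → 1² + 14² = 197
197 = (12,5)_16 → 12² + 5² = 169
169 = (10,9)_16 → 10² + 9² = 181
181 = (11,5)_16 → 11² + 5² = 146
146 = (9,2)_16 → 9² + 2² = 85
85 = (5,5)_16 → 5² + 5² = 50
50 = (3,2)_16 → 3² + 2² = 13
13 = (13)_16 → 13² = 169  — 169 already appeared earlier.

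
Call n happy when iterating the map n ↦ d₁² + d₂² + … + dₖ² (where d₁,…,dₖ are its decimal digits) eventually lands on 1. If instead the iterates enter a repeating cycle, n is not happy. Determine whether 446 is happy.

happy

446 → 4² + 4² + 6² = 68
68 → 6² + 8² = 100
100 → 1² + 0² + 0² = 1  — reached 1.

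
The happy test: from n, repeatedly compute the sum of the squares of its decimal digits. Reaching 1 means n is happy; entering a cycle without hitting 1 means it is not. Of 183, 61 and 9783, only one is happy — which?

9783

183: 183 → 74 → 65 → 61 → 37 → 58 → 89 → 145 → 42 → 20 → 4 → 16 → 37  — repeats 37 (not happy)
61: 61 → 37 → 58 → 89 → 145 → 42 → 20 → 4 → 16 → 37  — repeats 37 (not happy)
9783: 9783 → 203 → 13 → 10 → 1  — reaches 1 (happy)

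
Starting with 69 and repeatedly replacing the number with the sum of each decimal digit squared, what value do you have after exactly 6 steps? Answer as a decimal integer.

69 → 6² + 9² = 36 + 81 = 117
117 → 1² + 1² + 7² = 1 + 1 + 49 = 51
51 → 5² + 1² = 25 + 1 = 26
26 → 2² + 6² = 4 + 36 = 40
40 → 4² + 0² = 16 + 0 = 16
16 → 1² + 6² = 1 + 36 = 37

37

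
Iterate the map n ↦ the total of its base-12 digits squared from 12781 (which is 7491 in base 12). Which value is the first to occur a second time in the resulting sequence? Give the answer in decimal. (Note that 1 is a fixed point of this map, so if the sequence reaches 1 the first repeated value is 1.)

12781 = (7,4,9,1)_12 → 7² + 4² + 9² + 1² = 49 + 16 + 81 + 1 = 147
147 = (1,0,3)_12 → 1² + 0² + 3² = 1 + 0 + 9 = 10
10 = (10)_12 → 10² = 100
100 = (8,4)_12 → 8² + 4² = 64 + 16 = 80
80 = (6,8)_12 → 6² + 8² = 36 + 64 = 100  — 100 already appeared earlier.

100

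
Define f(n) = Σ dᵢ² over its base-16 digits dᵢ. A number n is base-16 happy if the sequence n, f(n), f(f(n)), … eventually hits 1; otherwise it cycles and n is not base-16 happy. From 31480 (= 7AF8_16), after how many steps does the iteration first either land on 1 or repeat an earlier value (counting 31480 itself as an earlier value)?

31480 = (7,10,15,8)_16 → 7² + 10² + 15² + 8² = 438
438 = (1,11,6)_16 → 1² + 11² + 6² = 158
158 = (9,14)_16 → 9² + 14² = 277
277 = (1,1,5)_16 → 1² + 1² + 5² = 27
27 = (1,11)_16 → 1² + 11² = 122
122 = (7,10)_16 → 7² + 10² = 149
149 = (9,5)_16 → 9² + 5² = 106
106 = (6,10)_16 → 6² + 10² = 136
136 = (8,8)_16 → 8² + 8² = 128
128 = (8,0)_16 → 8² + 0² = 64
64 = (4,0)_16 → 4² + 0² = 16
16 = (1,0)_16 → 1² + 0² = 1  — reached 1.
That took 12 steps.

12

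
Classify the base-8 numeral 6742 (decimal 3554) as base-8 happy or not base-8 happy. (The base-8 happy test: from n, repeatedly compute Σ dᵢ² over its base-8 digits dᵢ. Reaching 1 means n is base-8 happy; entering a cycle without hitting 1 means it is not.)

3554 = (6,7,4,2)_8 → 6² + 7² + 4² + 2² = 105
105 = (1,5,1)_8 → 1² + 5² + 1² = 27
27 = (3,3)_8 → 3² + 3² = 18
18 = (2,2)_8 → 2² + 2² = 8
8 = (1,0)_8 → 1² + 0² = 1  — reached 1.

base-8 happy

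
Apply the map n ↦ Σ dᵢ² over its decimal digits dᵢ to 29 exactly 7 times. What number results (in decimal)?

29 → 85
85 → 89
89 → 145
145 → 42
42 → 20
20 → 4
4 → 16

16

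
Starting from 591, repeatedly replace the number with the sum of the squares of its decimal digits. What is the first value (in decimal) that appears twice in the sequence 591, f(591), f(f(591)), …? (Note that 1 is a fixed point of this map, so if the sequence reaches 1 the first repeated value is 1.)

89

591 → 5² + 9² + 1² = 25 + 81 + 1 = 107
107 → 1² + 0² + 7² = 1 + 0 + 49 = 50
50 → 5² + 0² = 25 + 0 = 25
25 → 2² + 5² = 4 + 25 = 29
29 → 2² + 9² = 4 + 81 = 85
85 → 8² + 5² = 64 + 25 = 89
89 → 8² + 9² = 64 + 81 = 145
145 → 1² + 4² + 5² = 1 + 16 + 25 = 42
42 → 4² + 2² = 16 + 4 = 20
20 → 2² + 0² = 4 + 0 = 4
4 → 4² = 16
16 → 1² + 6² = 1 + 36 = 37
37 → 3² + 7² = 9 + 49 = 58
58 → 5² + 8² = 25 + 64 = 89  — 89 already appeared earlier.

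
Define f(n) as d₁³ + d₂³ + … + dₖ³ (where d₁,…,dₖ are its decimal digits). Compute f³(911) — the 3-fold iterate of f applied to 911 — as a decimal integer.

371

911 → 9³ + 1³ + 1³ = 729 + 1 + 1 = 731
731 → 7³ + 3³ + 1³ = 343 + 27 + 1 = 371
371 → 3³ + 7³ + 1³ = 27 + 343 + 1 = 371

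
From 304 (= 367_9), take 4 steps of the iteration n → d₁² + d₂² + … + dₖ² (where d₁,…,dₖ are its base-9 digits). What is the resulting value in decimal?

304 = (3,6,7)_9 → 3² + 6² + 7² = 94
94 = (1,1,4)_9 → 1² + 1² + 4² = 18
18 = (2,0)_9 → 2² + 0² = 4
4 = (4)_9 → 4² = 16

16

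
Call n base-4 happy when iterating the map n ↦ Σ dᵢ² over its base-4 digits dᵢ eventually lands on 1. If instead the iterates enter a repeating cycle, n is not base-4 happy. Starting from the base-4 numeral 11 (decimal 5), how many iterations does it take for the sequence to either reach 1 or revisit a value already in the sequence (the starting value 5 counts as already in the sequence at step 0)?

5 = (1,1)_4 → 1² + 1² = 1 + 1 = 2
2 = (2)_4 → 2² = 4
4 = (1,0)_4 → 1² + 0² = 1 + 0 = 1  — reached 1.
That took 3 steps.

3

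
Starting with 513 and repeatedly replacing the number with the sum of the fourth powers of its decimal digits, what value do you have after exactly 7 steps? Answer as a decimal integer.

13139

513 → 5⁴ + 1⁴ + 3⁴ = 625 + 1 + 81 = 707
707 → 7⁴ + 0⁴ + 7⁴ = 2401 + 0 + 2401 = 4802
4802 → 4⁴ + 8⁴ + 0⁴ + 2⁴ = 256 + 4096 + 0 + 16 = 4368
4368 → 4⁴ + 3⁴ + 6⁴ + 8⁴ = 256 + 81 + 1296 + 4096 = 5729
5729 → 5⁴ + 7⁴ + 2⁴ + 9⁴ = 625 + 2401 + 16 + 6561 = 9603
9603 → 9⁴ + 6⁴ + 0⁴ + 3⁴ = 6561 + 1296 + 0 + 81 = 7938
7938 → 7⁴ + 9⁴ + 3⁴ + 8⁴ = 2401 + 6561 + 81 + 4096 = 13139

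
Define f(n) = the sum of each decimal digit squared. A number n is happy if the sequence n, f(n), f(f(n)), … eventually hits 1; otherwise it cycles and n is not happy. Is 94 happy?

94 → 9² + 4² = 97
97 → 9² + 7² = 130
130 → 1² + 3² + 0² = 10
10 → 1² + 0² = 1  — reached 1.

happy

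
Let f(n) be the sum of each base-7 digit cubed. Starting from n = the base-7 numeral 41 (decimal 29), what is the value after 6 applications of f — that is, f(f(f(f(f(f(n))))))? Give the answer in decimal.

341

29 = (4,1)_7 → 4³ + 1³ = 64 + 1 = 65
65 = (1,2,2)_7 → 1³ + 2³ + 2³ = 1 + 8 + 8 = 17
17 = (2,3)_7 → 2³ + 3³ = 8 + 27 = 35
35 = (5,0)_7 → 5³ + 0³ = 125 + 0 = 125
125 = (2,3,6)_7 → 2³ + 3³ + 6³ = 8 + 27 + 216 = 251
251 = (5,0,6)_7 → 5³ + 0³ + 6³ = 125 + 0 + 216 = 341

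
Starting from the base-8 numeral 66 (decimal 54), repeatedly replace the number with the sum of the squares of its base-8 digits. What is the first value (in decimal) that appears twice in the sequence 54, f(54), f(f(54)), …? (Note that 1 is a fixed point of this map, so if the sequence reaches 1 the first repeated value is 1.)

54 = (6,6)_8 → 6² + 6² = 36 + 36 = 72
72 = (1,1,0)_8 → 1² + 1² + 0² = 1 + 1 + 0 = 2
2 = (2)_8 → 2² = 4
4 = (4)_8 → 4² = 16
16 = (2,0)_8 → 2² + 0² = 4 + 0 = 4  — 4 already appeared earlier.

4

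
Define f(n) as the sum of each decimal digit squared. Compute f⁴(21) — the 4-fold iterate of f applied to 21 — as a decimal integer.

21 → 5
5 → 25
25 → 29
29 → 85

85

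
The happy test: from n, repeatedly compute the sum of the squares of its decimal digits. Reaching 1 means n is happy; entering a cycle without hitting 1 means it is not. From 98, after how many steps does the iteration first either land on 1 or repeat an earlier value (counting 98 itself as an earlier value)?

9

98 → 9² + 8² = 81 + 64 = 145
145 → 1² + 4² + 5² = 1 + 16 + 25 = 42
42 → 4² + 2² = 16 + 4 = 20
20 → 2² + 0² = 4 + 0 = 4
4 → 4² = 16
16 → 1² + 6² = 1 + 36 = 37
37 → 3² + 7² = 9 + 49 = 58
58 → 5² + 8² = 25 + 64 = 89
89 → 8² + 9² = 64 + 81 = 145  — 145 repeats.
That took 9 steps.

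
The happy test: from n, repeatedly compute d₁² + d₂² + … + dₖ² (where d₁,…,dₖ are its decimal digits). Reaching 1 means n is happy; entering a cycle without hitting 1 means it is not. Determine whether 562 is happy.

not happy

562 → 5² + 6² + 2² = 25 + 36 + 4 = 65
65 → 6² + 5² = 36 + 25 = 61
61 → 6² + 1² = 36 + 1 = 37
37 → 3² + 7² = 9 + 49 = 58
58 → 5² + 8² = 25 + 64 = 89
89 → 8² + 9² = 64 + 81 = 145
145 → 1² + 4² + 5² = 1 + 16 + 25 = 42
42 → 4² + 2² = 16 + 4 = 20
20 → 2² + 0² = 4 + 0 = 4
4 → 4² = 16
16 → 1² + 6² = 1 + 36 = 37  — 37 already seen; the sequence cycles without reaching 1.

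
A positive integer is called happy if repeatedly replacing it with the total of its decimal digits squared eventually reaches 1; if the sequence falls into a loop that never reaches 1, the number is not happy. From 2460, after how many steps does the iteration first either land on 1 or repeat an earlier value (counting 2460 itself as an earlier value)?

2460 → 2² + 4² + 6² + 0² = 4 + 16 + 36 + 0 = 56
56 → 5² + 6² = 25 + 36 = 61
61 → 6² + 1² = 36 + 1 = 37
37 → 3² + 7² = 9 + 49 = 58
58 → 5² + 8² = 25 + 64 = 89
89 → 8² + 9² = 64 + 81 = 145
145 → 1² + 4² + 5² = 1 + 16 + 25 = 42
42 → 4² + 2² = 16 + 4 = 20
20 → 2² + 0² = 4 + 0 = 4
4 → 4² = 16
16 → 1² + 6² = 1 + 36 = 37  — 37 repeats.
That took 11 steps.

11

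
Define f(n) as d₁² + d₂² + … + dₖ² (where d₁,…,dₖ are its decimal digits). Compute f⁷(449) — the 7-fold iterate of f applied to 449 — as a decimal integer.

449 → 4² + 4² + 9² = 16 + 16 + 81 = 113
113 → 1² + 1² + 3² = 1 + 1 + 9 = 11
11 → 1² + 1² = 1 + 1 = 2
2 → 2² = 4
4 → 4² = 16
16 → 1² + 6² = 1 + 36 = 37
37 → 3² + 7² = 9 + 49 = 58

58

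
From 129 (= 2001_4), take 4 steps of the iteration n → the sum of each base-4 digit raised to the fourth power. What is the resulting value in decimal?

1

129 = (2,0,0,1)_4 → 2⁴ + 0⁴ + 0⁴ + 1⁴ = 17
17 = (1,0,1)_4 → 1⁴ + 0⁴ + 1⁴ = 2
2 = (2)_4 → 2⁴ = 16
16 = (1,0,0)_4 → 1⁴ + 0⁴ + 0⁴ = 1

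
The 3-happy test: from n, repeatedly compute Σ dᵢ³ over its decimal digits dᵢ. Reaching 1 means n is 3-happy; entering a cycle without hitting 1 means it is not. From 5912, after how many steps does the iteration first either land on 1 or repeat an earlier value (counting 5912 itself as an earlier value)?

5912 → 5³ + 9³ + 1³ + 2³ = 125 + 729 + 1 + 8 = 863
863 → 8³ + 6³ + 3³ = 512 + 216 + 27 = 755
755 → 7³ + 5³ + 5³ = 343 + 125 + 125 = 593
593 → 5³ + 9³ + 3³ = 125 + 729 + 27 = 881
881 → 8³ + 8³ + 1³ = 512 + 512 + 1 = 1025
1025 → 1³ + 0³ + 2³ + 5³ = 1 + 0 + 8 + 125 = 134
134 → 1³ + 3³ + 4³ = 1 + 27 + 64 = 92
92 → 9³ + 2³ = 729 + 8 = 737
737 → 7³ + 3³ + 7³ = 343 + 27 + 343 = 713
713 → 7³ + 1³ + 3³ = 343 + 1 + 27 = 371
371 → 3³ + 7³ + 1³ = 27 + 343 + 1 = 371  — 371 repeats.
That took 11 steps.

11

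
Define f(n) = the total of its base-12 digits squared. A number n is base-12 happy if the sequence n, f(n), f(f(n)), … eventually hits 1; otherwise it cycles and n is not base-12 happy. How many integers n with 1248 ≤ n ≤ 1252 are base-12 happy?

1

1248: 1248 → 128 → 164 → 66 → 61 → 26 → 8 → 64 → 41 → 34 → 104 → 128  — not base-12 happy
1249: 1249 → 129 → 181 → 11 → 121 → 101 → 89 → 74 → 40 → 25 → 5 → 25  — not base-12 happy
1250: 1250 → 132 → 121 → 101 → 89 → 74 → 40 → 25 → 5 → 25  — not base-12 happy
1251: 1251 → 137 → 146 → 5 → 25 → 5  — not base-12 happy
1252: 1252 → 144 → 1  — base-12 happy
base-12 happy: 1252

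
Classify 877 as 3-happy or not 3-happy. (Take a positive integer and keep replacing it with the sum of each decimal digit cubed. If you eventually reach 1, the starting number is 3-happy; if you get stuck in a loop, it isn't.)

877 → 8³ + 7³ + 7³ = 1198
1198 → 1³ + 1³ + 9³ + 8³ = 1243
1243 → 1³ + 2³ + 4³ + 3³ = 100
100 → 1³ + 0³ + 0³ = 1  — reached 1.

3-happy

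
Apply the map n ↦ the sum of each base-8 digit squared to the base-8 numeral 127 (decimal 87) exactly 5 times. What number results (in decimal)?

16

87 = (1,2,7)_8 → 54
54 = (6,6)_8 → 72
72 = (1,1,0)_8 → 2
2 = (2)_8 → 4
4 = (4)_8 → 16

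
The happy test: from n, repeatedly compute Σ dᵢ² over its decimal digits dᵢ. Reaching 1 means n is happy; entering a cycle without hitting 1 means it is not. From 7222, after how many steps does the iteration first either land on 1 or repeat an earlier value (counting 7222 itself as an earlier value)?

10

7222 → 7² + 2² + 2² + 2² = 61
61 → 6² + 1² = 37
37 → 3² + 7² = 58
58 → 5² + 8² = 89
89 → 8² + 9² = 145
145 → 1² + 4² + 5² = 42
42 → 4² + 2² = 20
20 → 2² + 0² = 4
4 → 4² = 16
16 → 1² + 6² = 37  — 37 repeats.
That took 10 steps.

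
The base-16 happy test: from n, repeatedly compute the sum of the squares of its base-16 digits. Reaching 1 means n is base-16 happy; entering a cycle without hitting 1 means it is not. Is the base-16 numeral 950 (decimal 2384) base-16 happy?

base-16 happy

2384 = (9,5,0)_16 → 106
106 = (6,10)_16 → 136
136 = (8,8)_16 → 128
128 = (8,0)_16 → 64
64 = (4,0)_16 → 16
16 = (1,0)_16 → 1  — reached 1.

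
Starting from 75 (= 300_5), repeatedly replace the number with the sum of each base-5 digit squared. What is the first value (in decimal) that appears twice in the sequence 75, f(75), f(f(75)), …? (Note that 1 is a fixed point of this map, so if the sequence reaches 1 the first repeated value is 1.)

13

75 = (3,0,0)_5 → 9
9 = (1,4)_5 → 17
17 = (3,2)_5 → 13
13 = (2,3)_5 → 13  — 13 already appeared earlier.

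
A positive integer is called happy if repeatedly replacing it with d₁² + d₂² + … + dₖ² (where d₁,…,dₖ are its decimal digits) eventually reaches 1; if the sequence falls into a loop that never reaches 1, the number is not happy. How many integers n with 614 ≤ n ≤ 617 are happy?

1

614: 614 → 53 → 34 → 25 → 29 → 85 → 89 → 145 → 42 → 20 → 4 → 16 → 37 → 58 → 89  (repeats 89)
615: 615 → 62 → 40 → 16 → 37 → 58 → 89 → 145 → 42 → 20 → 4 → 16  (repeats 16)
616: 616 → 73 → 58 → 89 → 145 → 42 → 20 → 4 → 16 → 37 → 58  (repeats 58)
617: 617 → 86 → 100 → 1  (reaches 1)
happy: 617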